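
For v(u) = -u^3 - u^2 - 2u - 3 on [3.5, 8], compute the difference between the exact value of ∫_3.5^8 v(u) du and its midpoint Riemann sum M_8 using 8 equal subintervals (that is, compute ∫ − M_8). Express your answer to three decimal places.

Exact integral: ∫_3.5^8 v(u) du = -1208.109375.
M_8 ≈ -1205.94397.
Error ≈ -1208.109375 − (-1205.94397) ≈ -2.165.

-2.165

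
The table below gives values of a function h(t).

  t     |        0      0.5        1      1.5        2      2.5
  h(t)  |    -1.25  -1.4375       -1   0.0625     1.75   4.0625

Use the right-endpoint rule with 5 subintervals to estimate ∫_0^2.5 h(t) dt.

Δt = 0.5.
Sum = 0.5·[(-1.4375) + (-1) + 0.0625 + 1.75 + 4.0625] = 1.71875.

1.71875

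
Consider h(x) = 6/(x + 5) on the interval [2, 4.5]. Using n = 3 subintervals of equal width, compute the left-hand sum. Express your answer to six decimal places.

Δx = (4.5 − 2)/3 = 5/6.
Left endpoints: 2, 17/6, 11/3.
h(2) = 6/7, h(17/6) = 36/47, h(11/3) = 9/13.
Sum = Δx · [h(2) + h(17/6) + h(11/3)].
Sum ≈ 1.929507.

1.929507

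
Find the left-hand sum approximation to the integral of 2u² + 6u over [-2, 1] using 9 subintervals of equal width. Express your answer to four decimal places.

-4.8889

Δu = (1 − (-2))/9 = 1/3.
Left endpoints: -2, -5/3, -4/3, -1, -2/3, -1/3, 0, 1/3, 2/3.
f(-2) = -4, f(-5/3) = -40/9, f(-4/3) = -40/9, f(-1) = -4, f(-2/3) = -28/9, f(-1/3) = -16/9, f(0) = 0, f(1/3) = 20/9, f(2/3) = 44/9.
Sum = Δu · [f(-2) + f(-5/3) + f(-4/3) + ...].
Sum ≈ -4.8889.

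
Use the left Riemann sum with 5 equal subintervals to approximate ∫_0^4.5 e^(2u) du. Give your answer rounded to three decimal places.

1444.037

Δu = (4.5 − 0)/5 = 0.9.
Left endpoints: 0, 0.9, 1.8, 2.7, 3.6.
f(0) ≈ 1.000, f(0.9) ≈ 6.050, f(1.8) ≈ 36.598, f(2.7) ≈ 221.406, f(3.6) ≈ 1339.431.
Sum = Δu · [f(0) + f(0.9) + f(1.8) + f(2.7) + f(3.6)].
Sum ≈ 1444.037.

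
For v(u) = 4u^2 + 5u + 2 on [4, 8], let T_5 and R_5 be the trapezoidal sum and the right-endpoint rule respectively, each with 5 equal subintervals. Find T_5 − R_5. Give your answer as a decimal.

-84.8

T_5 = 727.04.
R_5 = 811.84.
T_5 − R_5 = -84.8.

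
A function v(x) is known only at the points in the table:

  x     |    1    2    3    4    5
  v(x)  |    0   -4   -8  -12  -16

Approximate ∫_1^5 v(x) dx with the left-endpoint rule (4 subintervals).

-24

Δx = 1.
Sum = 1·[0 + (-4) + (-8) + (-12)] = -24.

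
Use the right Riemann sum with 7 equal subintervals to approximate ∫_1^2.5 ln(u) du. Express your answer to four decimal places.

Δu = (2.5 − 1)/7 = 3/14.
Right endpoints: 17/14, 10/7, 23/14, 13/7, 29/14, 16/7, 2.5.
f(17/14) ≈ 0.1942, f(10/7) ≈ 0.3567, f(23/14) ≈ 0.4964, f(13/7) ≈ 0.6190, f(29/14) ≈ 0.7282, f(16/7) ≈ 0.8267, f(2.5) ≈ 0.9163.
Sum = Δu · [f(17/14) + f(10/7) + f(23/14) + ...].
Sum ≈ 0.8866.

0.8866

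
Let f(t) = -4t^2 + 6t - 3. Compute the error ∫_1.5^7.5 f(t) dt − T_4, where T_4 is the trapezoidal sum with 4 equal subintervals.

9

Exact integral: ∫_1.5^7.5 f(t) dt = -414.
T_4 = -423.
Error = -414 − (-423) = 9.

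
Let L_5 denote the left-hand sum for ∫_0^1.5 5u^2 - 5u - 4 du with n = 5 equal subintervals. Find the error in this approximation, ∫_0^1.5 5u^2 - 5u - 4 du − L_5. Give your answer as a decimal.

Exact integral: ∫_0^1.5 f(u) du = -6.
L_5 = -6.45.
Error = -6 − (-6.45) = 0.45.

0.45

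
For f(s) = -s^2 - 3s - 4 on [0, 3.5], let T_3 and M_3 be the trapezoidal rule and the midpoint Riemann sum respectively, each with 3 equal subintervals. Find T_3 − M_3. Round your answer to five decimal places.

-1.19097

T_3 ≈ -47.4606481.
M_3 ≈ -46.2696759.
T_3 − M_3 ≈ -1.19097.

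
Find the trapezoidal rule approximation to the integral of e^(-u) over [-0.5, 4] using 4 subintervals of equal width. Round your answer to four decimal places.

Δu = (4 − (-0.5))/4 = 1.125.
f(-0.5) ≈ 1.6487, f(0.625) ≈ 0.5353, f(1.75) ≈ 0.1738, f(2.875) ≈ 0.0564, f(4) ≈ 0.0183.
T_4 = (Δu/2)·[f(u_0) + 2f(u_1) + 2f(u_2) + 2f(u_3) + f(u_4)].
Sum ≈ 1.7988.

1.7988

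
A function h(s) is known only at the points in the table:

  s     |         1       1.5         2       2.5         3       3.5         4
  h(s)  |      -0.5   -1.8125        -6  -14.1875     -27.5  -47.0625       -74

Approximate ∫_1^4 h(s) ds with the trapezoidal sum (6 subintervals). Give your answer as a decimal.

-66.90625

Δs = 0.5.
T_6 = (0.5/2)·[(-0.5) + 2·(-1.8125) + 2·(-6) + 2·(-14.1875) + 2·(-27.5) + 2·(-47.0625) + (-74)] = -66.90625.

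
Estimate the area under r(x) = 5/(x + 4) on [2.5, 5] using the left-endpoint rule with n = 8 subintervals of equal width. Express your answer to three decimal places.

Δx = (5 − 2.5)/8 = 0.3125.
Left endpoints: 2.5, 2.8125, 3.125, 3.4375, 3.75, 4.0625, 4.375, 4.6875.
r(2.5) = 10/13, r(2.8125) = 80/109, r(3.125) = 40/57, r(3.4375) = 80/119, r(3.75) = 20/31, r(4.0625) = 80/129, r(4.375) = 40/67, r(4.6875) = 80/139.
Sum = Δx · [r(2.5) + r(2.8125) + r(3.125) + ...].
Sum ≈ 1.661.

1.661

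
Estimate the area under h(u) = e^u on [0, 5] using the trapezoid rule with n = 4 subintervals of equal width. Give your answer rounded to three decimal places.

166.126

Δu = (5 − 0)/4 = 1.25.
h(0) ≈ 1.000, h(1.25) ≈ 3.490, h(2.5) ≈ 12.182, h(3.75) ≈ 42.521, h(5) ≈ 148.413.
T_4 = (Δu/2)·[h(u_0) + 2h(u_1) + 2h(u_2) + 2h(u_3) + h(u_4)].
Sum ≈ 166.126.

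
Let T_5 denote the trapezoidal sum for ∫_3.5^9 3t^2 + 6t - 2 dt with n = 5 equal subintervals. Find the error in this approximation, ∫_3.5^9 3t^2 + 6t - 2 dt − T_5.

-3.3275

Exact integral: ∫_3.5^9 f(t) dt = 881.375.
T_5 = 884.7025.
Error = 881.375 − 884.7025 = -3.3275.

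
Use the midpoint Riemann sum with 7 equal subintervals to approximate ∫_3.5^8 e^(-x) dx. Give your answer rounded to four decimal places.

0.0294

Δx = (8 − 3.5)/7 = 9/14.
Midpoints: 107/28, 125/28, 143/28, 5.75, 179/28, 197/28, 215/28.
f(107/28) ≈ 0.0219, f(125/28) ≈ 0.0115, f(143/28) ≈ 0.0061, f(5.75) ≈ 0.0032, f(179/28) ≈ 0.0017, f(197/28) ≈ 0.0009, f(215/28) ≈ 0.0005.
Sum = Δx · [f(107/28) + f(125/28) + f(143/28) + ...].
Sum ≈ 0.0294.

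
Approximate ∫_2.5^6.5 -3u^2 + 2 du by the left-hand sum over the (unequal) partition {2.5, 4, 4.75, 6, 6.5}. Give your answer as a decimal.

Subinterval widths: 1.5, 0.75, 1.25, 0.5.
Left endpoints: 2.5, 4, 4.75, 6.
f(2.5) = -16.75, f(4) = -46, f(4.75) = -65.6875, f(6) = -106.
Sum = Σ Δu_i · f(u_i).
Sum = -194.734375.

-194.734375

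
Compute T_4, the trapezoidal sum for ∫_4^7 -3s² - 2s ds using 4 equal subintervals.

Δs = (7 − 4)/4 = 0.75.
f(4) = -56, f(4.75) = -77.1875, f(5.5) = -101.75, f(6.25) = -129.6875, f(7) = -161.
T_4 = (Δs/2)·[f(s_0) + 2f(s_1) + 2f(s_2) + 2f(s_3) + f(s_4)].
Sum = -312.84375.

-312.84375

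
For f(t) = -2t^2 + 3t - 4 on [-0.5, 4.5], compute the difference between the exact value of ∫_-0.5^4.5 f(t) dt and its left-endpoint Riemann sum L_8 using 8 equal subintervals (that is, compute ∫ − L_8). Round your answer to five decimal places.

-7.16146

Exact integral: ∫_-0.5^4.5 f(t) dt ≈ -50.8333333.
L_8 = -43.671875.
Error ≈ -50.8333333 − (-43.671875) ≈ -7.16146.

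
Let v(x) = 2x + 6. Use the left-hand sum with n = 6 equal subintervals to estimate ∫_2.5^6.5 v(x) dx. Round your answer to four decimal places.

57.3333

Δx = (6.5 − 2.5)/6 = 2/3.
Left endpoints: 2.5, 19/6, 23/6, 4.5, 31/6, 35/6.
v(2.5) = 11, v(19/6) = 37/3, v(23/6) = 41/3, v(4.5) = 15, v(31/6) = 49/3, v(35/6) = 53/3.
Sum = Δx · [v(2.5) + v(19/6) + v(23/6) + ...].
Sum ≈ 57.3333.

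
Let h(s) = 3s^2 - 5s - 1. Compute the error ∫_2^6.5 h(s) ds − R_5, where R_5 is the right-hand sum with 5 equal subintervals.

Exact integral: ∫_2^6.5 h(s) ds = 166.5.
R_5 = 209.835.
Error = 166.5 − 209.835 = -43.335.

-43.335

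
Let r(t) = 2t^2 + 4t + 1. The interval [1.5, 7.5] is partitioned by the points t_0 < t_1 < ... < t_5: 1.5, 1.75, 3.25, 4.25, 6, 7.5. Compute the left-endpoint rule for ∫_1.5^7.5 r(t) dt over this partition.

Subinterval widths: 0.25, 1.5, 1, 1.75, 1.5.
Left endpoints: 1.5, 1.75, 3.25, 4.25, 6.
r(1.5) = 11.5, r(1.75) = 14.125, r(3.25) = 35.125, r(4.25) = 54.125, r(6) = 97.
Sum = Σ Δt_i · r(t_i).
Sum = 299.40625.

299.40625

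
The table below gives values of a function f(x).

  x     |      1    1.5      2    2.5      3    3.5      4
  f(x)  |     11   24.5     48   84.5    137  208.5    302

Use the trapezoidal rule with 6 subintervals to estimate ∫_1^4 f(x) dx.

Δx = 0.5.
T_6 = (0.5/2)·[11 + 2·24.5 + 2·48 + 2·84.5 + 2·137 + 2·208.5 + 302] = 329.5.

329.5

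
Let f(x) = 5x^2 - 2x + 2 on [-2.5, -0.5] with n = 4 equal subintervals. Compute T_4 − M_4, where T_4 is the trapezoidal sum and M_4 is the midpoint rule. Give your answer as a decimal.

0.625

T_4 = 36.25.
M_4 = 35.625.
T_4 − M_4 = 0.625.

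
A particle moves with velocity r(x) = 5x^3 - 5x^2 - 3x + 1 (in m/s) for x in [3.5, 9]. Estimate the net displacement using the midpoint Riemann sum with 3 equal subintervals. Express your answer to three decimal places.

Δx = (9 − 3.5)/3 = 11/6.
Midpoints: 53/12, 6.25, 97/12.
r(53/12) = 554677/1728, r(6.25) = 1007.640625, r(97/12) = 3958649/1728.
Sum = Δx · [r(53/12) + r(6.25) + r(97/12)].
Sum ≈ 6635.785.

6635.785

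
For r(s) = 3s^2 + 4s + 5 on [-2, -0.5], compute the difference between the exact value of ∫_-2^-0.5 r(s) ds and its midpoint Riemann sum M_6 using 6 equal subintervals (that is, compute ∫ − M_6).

0.0234375

Exact integral: ∫_-2^-0.5 r(s) ds = 7.875.
M_6 = 7.8515625.
Error = 7.875 − 7.8515625 = 0.0234375.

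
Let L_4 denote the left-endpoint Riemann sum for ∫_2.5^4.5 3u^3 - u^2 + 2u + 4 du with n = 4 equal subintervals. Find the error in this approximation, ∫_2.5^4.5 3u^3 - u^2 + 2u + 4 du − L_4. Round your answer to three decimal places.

Exact integral: ∫_2.5^4.5 f(u) du ≈ 275.08333.
L_4 = 223.5.
Error ≈ 275.08333 − 223.5 ≈ 51.583.

51.583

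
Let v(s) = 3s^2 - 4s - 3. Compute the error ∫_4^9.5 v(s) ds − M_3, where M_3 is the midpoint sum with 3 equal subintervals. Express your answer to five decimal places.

Exact integral: ∫_4^9.5 v(s) ds = 628.375.
M_3 ≈ 623.7534722.
Error ≈ 628.375 − 623.7534722 ≈ 4.62153.

4.62153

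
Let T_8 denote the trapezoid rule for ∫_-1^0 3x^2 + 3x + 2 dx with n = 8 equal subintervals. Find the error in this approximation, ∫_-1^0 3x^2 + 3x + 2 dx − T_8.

-0.0078125

Exact integral: ∫_-1^0 f(x) dx = 1.5.
T_8 = 1.5078125.
Error = 1.5 − 1.5078125 = -0.0078125.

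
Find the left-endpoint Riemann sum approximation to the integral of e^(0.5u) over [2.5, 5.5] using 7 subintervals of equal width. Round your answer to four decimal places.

21.7934

Δu = (5.5 − 2.5)/7 = 3/7.
Left endpoints: 2.5, 41/14, 47/14, 53/14, 59/14, 65/14, 71/14.
f(2.5) ≈ 3.4903, f(41/14) ≈ 4.3245, f(47/14) ≈ 5.3579, f(53/14) ≈ 6.6383, f(59/14) ≈ 8.2247, f(65/14) ≈ 10.1902, f(71/14) ≈ 12.6254.
Sum = Δu · [f(2.5) + f(41/14) + f(47/14) + ...].
Sum ≈ 21.7934.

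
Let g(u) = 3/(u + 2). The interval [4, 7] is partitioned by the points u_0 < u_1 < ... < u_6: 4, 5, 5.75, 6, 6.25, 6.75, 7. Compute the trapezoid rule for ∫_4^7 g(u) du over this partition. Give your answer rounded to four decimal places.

Subinterval widths: 1, 0.75, 0.25, 0.25, 0.5, 0.25.
g(4) = 0.5, g(5) = 3/7, g(5.75) = 12/31, g(6) = 0.375, g(6.25) = 4/11, g(6.75) = 12/35, g(7) = 1/3.
On each subinterval the trapezoid contributes (Δu_i/2)·[g(u_{i-1}) + g(u_i)].
Sum ≈ 1.2189.

1.2189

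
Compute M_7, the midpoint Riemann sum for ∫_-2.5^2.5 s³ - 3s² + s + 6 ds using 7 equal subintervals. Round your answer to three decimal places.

-0.612

Δs = (2.5 − (-2.5))/7 = 5/7.
Midpoints: -15/7, -10/7, -5/7, 0, 5/7, 10/7, 15/7.
f(-15/7) = -6777/343, f(-10/7) = -1532/343, f(-5/7) = 1163/343, f(0) = 6, f(5/7) = 1903/343, f(10/7) = 1448/343, f(15/7) = 1443/343.
Sum = Δs · [f(-15/7) + f(-10/7) + f(-5/7) + ...].
Sum ≈ -0.612.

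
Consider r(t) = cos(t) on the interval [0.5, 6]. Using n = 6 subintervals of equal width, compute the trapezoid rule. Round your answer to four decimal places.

Δt = (6 − 0.5)/6 = 11/12.
r(0.5) ≈ 0.8776, r(17/12) ≈ 0.1535, r(7/3) ≈ -0.6908, r(3.25) ≈ -0.9941, r(25/6) ≈ -0.5190, r(61/12) ≈ 0.3625, r(6) ≈ 0.9602.
T_6 = (Δt/2)·[r(t_0) + 2r(t_1) + ... + 2r(t_{5}) + r(t_6)].
Sum ≈ -0.7049.

-0.7049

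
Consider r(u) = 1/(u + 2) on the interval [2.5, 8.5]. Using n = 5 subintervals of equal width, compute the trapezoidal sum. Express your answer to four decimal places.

Δu = (8.5 − 2.5)/5 = 1.2.
r(2.5) = 2/9, r(3.7) = 10/57, r(4.9) = 10/69, r(6.1) = 10/81, r(7.3) = 10/93, r(8.5) = 2/21.
T_5 = (Δu/2)·[r(u_0) + 2r(u_1) + ... + 2r(u_{4}) + r(u_5)].
Sum ≈ 0.8521.

0.8521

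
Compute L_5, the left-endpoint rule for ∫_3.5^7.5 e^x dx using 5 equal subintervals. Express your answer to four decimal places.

Δx = (7.5 − 3.5)/5 = 0.8.
Left endpoints: 3.5, 4.3, 5.1, 5.9, 6.7.
f(3.5) ≈ 33.1155, f(4.3) ≈ 73.6998, f(5.1) ≈ 164.0219, f(5.9) ≈ 365.0375, f(6.7) ≈ 812.4058.
Sum = Δx · [f(3.5) + f(4.3) + f(5.1) + f(5.9) + f(6.7)].
Sum ≈ 1158.6244.

1158.6244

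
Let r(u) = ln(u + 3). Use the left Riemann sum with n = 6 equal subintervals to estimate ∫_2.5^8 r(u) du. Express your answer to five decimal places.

11.17669

Δu = (8 − 2.5)/6 = 11/12.
Left endpoints: 2.5, 41/12, 13/3, 5.25, 37/6, 85/12.
r(2.5) ≈ 1.70475, r(41/12) ≈ 1.85890, r(13/3) ≈ 1.99243, r(5.25) ≈ 2.11021, r(37/6) ≈ 2.21557, r(85/12) ≈ 2.31088.
Sum = Δu · [r(2.5) + r(41/12) + r(13/3) + ...].
Sum ≈ 11.17669.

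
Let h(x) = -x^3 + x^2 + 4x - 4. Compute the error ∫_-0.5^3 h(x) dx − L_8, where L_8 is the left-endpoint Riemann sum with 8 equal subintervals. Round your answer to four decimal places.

-0.6500

Exact integral: ∫_-0.5^3 h(x) dx ≈ -7.692708.
L_8 ≈ -7.042725.
Error ≈ -7.692708 − (-7.042725) ≈ -0.6500.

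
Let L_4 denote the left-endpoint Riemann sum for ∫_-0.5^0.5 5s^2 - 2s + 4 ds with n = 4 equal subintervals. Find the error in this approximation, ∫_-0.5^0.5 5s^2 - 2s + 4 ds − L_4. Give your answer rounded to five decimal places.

-0.30208

Exact integral: ∫_-0.5^0.5 f(s) ds ≈ 4.4166667.
L_4 = 4.71875.
Error ≈ 4.4166667 − 4.71875 ≈ -0.30208.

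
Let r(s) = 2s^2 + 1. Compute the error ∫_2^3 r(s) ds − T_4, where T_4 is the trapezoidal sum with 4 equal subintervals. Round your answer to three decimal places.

Exact integral: ∫_2^3 r(s) ds ≈ 13.66667.
T_4 = 13.6875.
Error ≈ 13.66667 − 13.6875 ≈ -0.021.

-0.021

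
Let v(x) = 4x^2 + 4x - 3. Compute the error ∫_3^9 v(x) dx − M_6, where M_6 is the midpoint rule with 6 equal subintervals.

2

Exact integral: ∫_3^9 v(x) dx = 1062.
M_6 = 1060.
Error = 1062 − 1060 = 2.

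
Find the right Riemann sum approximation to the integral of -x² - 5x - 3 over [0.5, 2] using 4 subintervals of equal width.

-18.64453125

Δx = (2 − 0.5)/4 = 0.375.
Right endpoints: 0.875, 1.25, 1.625, 2.
f(0.875) = -8.140625, f(1.25) = -10.8125, f(1.625) = -13.765625, f(2) = -17.
Sum = Δx · [f(0.875) + f(1.25) + f(1.625) + f(2)].
Sum = -18.64453125.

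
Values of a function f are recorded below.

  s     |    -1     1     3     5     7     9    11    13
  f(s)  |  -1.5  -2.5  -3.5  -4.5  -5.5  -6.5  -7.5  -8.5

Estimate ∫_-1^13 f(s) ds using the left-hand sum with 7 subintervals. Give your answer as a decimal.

-63

Δs = 2.
Sum = 2·[(-1.5) + (-2.5) + (-3.5) + (-4.5) + (-5.5) + (-6.5) + (-7.5)] = -63.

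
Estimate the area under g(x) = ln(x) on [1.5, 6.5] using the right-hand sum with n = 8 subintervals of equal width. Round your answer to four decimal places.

7.0002

Δx = (6.5 − 1.5)/8 = 0.625.
Right endpoints: 2.125, 2.75, 3.375, 4, 4.625, 5.25, 5.875, 6.5.
g(2.125) ≈ 0.7538, g(2.75) ≈ 1.0116, g(3.375) ≈ 1.2164, g(4) ≈ 1.3863, g(4.625) ≈ 1.5315, g(5.25) ≈ 1.6582, g(5.875) ≈ 1.7707, g(6.5) ≈ 1.8718.
Sum = Δx · [g(2.125) + g(2.75) + g(3.375) + ...].
Sum ≈ 7.0002.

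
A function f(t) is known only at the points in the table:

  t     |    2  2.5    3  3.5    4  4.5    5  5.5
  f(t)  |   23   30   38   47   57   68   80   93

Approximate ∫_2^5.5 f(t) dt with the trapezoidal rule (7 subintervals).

Δt = 0.5.
T_7 = (0.5/2)·[23 + 2·30 + 2·38 + 2·47 + 2·57 + 2·68 + 2·80 + 93] = 189.

189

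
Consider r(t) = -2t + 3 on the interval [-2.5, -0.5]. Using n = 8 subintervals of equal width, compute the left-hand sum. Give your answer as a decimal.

Δt = (-0.5 − (-2.5))/8 = 0.25.
Left endpoints: -2.5, -2.25, -2, -1.75, -1.5, -1.25, -1, -0.75.
r(-2.5) = 8, r(-2.25) = 7.5, r(-2) = 7, r(-1.75) = 6.5, r(-1.5) = 6, r(-1.25) = 5.5, r(-1) = 5, r(-0.75) = 4.5.
Sum = Δt · [r(-2.5) + r(-2.25) + r(-2) + ...].
Sum = 12.5.

12.5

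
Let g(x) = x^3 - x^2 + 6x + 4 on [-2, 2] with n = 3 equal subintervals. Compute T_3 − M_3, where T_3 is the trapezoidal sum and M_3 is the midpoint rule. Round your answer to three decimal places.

-1.778

T_3 ≈ 9.48148.
M_3 ≈ 11.25926.
T_3 − M_3 ≈ -1.778.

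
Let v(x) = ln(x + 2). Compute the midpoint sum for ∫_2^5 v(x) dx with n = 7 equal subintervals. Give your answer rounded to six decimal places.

5.077013

Δx = (5 − 2)/7 = 3/7.
Midpoints: 31/14, 37/14, 43/14, 3.5, 55/14, 61/14, 67/14.
v(31/14) ≈ 1.438480, v(37/14) ≈ 1.535330, v(43/14) ≈ 1.623623, v(3.5) ≈ 1.704748, v(55/14) ≈ 1.779783, v(61/14) ≈ 1.849579, v(67/14) ≈ 1.914820.
Sum = Δx · [v(31/14) + v(37/14) + v(43/14) + ...].
Sum ≈ 5.077013.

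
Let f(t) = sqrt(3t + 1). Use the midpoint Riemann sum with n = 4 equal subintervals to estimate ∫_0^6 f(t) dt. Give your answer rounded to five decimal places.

Δt = (6 − 0)/4 = 1.5.
Midpoints: 0.75, 2.25, 3.75, 5.25.
f(0.75) ≈ 1.80278, f(2.25) ≈ 2.78388, f(3.75) ≈ 3.50000, f(5.25) ≈ 4.09268.
Sum = Δt · [f(0.75) + f(2.25) + f(3.75) + f(5.25)].
Sum ≈ 18.26900.

18.26900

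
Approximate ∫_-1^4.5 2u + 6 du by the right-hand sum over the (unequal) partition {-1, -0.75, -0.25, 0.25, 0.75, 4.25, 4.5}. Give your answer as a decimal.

Subinterval widths: 0.25, 0.5, 0.5, 0.5, 3.5, 0.25.
Right endpoints: -0.75, -0.25, 0.25, 0.75, 4.25, 4.5.
f(-0.75) = 4.5, f(-0.25) = 5.5, f(0.25) = 6.5, f(0.75) = 7.5, f(4.25) = 14.5, f(4.5) = 15.
Sum = Σ Δu_i · f(u_i).
Sum = 65.375.

65.375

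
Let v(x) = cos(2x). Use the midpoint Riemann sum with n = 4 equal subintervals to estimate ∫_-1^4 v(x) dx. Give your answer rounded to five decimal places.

1.25045

Δx = (4 − (-1))/4 = 1.25.
Midpoints: -0.375, 0.875, 2.125, 3.375.
v(-0.375) ≈ 0.73169, v(0.875) ≈ -0.17825, v(2.125) ≈ -0.44609, v(3.375) ≈ 0.89301.
Sum = Δx · [v(-0.375) + v(0.875) + v(2.125) + v(3.375)].
Sum ≈ 1.25045.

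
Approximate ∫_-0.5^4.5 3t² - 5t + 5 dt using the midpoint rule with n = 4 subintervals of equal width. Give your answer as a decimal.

Δt = (4.5 − (-0.5))/4 = 1.25.
Midpoints: 0.125, 1.375, 2.625, 3.875.
f(0.125) = 4.421875, f(1.375) = 3.796875, f(2.625) = 12.546875, f(3.875) = 30.671875.
Sum = Δt · [f(0.125) + f(1.375) + f(2.625) + f(3.875)].
Sum = 64.296875.

64.296875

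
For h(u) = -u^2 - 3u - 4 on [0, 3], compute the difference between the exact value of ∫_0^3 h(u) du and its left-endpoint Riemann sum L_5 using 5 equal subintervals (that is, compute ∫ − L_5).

Exact integral: ∫_0^3 h(u) du = -34.5.
L_5 = -29.28.
Error = -34.5 − (-29.28) = -5.22.

-5.22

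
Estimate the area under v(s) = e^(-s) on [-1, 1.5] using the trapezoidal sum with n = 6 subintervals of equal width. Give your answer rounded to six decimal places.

Δs = (1.5 − (-1))/6 = 5/12.
v(-1) ≈ 2.718282, v(-7/12) ≈ 1.792002, v(-1/6) ≈ 1.181360, v(0.25) ≈ 0.778801, v(2/3) ≈ 0.513417, v(13/12) ≈ 0.338465, v(1.5) ≈ 0.223130.
T_6 = (Δs/2)·[v(s_0) + 2v(s_1) + ... + 2v(s_{5}) + v(s_6)].
Sum ≈ 2.531146.

2.531146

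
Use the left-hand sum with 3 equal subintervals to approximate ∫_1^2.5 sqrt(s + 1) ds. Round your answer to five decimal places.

Δs = (2.5 − 1)/3 = 0.5.
Left endpoints: 1, 1.5, 2.
f(1) ≈ 1.41421, f(1.5) ≈ 1.58114, f(2) ≈ 1.73205.
Sum = Δs · [f(1) + f(1.5) + f(2)].
Sum ≈ 2.36370.

2.36370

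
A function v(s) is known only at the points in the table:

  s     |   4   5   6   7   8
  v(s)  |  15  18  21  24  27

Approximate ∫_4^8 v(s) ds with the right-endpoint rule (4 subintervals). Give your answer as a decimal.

90

Δs = 1.
Sum = 1·[18 + 21 + 24 + 27] = 90.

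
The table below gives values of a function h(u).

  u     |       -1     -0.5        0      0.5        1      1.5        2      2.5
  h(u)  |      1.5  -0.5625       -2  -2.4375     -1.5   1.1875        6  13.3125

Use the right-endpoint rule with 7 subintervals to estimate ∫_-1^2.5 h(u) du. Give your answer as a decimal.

Δu = 0.5.
Sum = 0.5·[(-0.5625) + (-2) + (-2.4375) + (-1.5) + 1.1875 + 6 + 13.3125] = 7.

7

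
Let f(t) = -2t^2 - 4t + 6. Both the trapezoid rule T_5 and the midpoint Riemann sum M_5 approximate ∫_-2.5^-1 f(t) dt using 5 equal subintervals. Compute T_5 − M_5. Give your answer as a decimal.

-0.0675

T_5 = 9.705.
M_5 = 9.7725.
T_5 − M_5 = -0.0675.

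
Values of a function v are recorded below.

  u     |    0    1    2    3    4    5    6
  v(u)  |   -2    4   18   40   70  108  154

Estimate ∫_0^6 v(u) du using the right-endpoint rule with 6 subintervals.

394

Δu = 1.
Sum = 1·[4 + 18 + 40 + 70 + 108 + 154] = 394.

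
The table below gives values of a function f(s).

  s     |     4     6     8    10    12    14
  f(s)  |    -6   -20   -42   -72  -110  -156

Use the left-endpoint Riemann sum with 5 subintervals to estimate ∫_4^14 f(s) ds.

Δs = 2.
Sum = 2·[(-6) + (-20) + (-42) + (-72) + (-110)] = -500.

-500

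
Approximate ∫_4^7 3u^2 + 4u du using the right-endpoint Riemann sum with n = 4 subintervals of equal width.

387.46875

Δu = (7 − 4)/4 = 0.75.
Right endpoints: 4.75, 5.5, 6.25, 7.
f(4.75) = 86.6875, f(5.5) = 112.75, f(6.25) = 142.1875, f(7) = 175.
Sum = Δu · [f(4.75) + f(5.5) + f(6.25) + f(7)].
Sum = 387.46875.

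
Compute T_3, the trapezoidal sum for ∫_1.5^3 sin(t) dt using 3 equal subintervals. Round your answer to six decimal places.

Δt = (3 − 1.5)/3 = 0.5.
f(1.5) ≈ 0.997495, f(2) ≈ 0.909297, f(2.5) ≈ 0.598472, f(3) ≈ 0.141120.
T_3 = (Δt/2)·[f(t_0) + 2f(t_1) + 2f(t_2) + f(t_3)].
Sum ≈ 1.038539.

1.038539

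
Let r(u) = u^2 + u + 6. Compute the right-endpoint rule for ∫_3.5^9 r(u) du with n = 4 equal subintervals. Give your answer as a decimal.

Δu = (9 − 3.5)/4 = 1.375.
Right endpoints: 4.875, 6.25, 7.625, 9.
r(4.875) = 34.640625, r(6.25) = 51.3125, r(7.625) = 71.765625, r(9) = 96.
Sum = Δu · [r(4.875) + r(6.25) + r(7.625) + r(9)].
Sum = 348.86328125.

348.86328125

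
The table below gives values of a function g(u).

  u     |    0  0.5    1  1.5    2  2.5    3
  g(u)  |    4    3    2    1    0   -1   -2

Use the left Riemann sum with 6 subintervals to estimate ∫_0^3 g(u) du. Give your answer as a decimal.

4.5

Δu = 0.5.
Sum = 0.5·[4 + 3 + 2 + 1 + 0 + (-1)] = 4.5.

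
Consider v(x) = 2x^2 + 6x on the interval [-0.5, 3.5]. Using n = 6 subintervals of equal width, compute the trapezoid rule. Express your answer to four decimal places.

Δx = (3.5 − (-0.5))/6 = 2/3.
v(-0.5) = -2.5, v(1/6) = 19/18, v(5/6) = 115/18, v(1.5) = 13.5, v(13/6) = 403/18, v(17/6) = 595/18, v(3.5) = 45.5.
T_6 = (Δx/2)·[v(x_0) + 2v(x_1) + ... + 2v(x_{5}) + v(x_6)].
Sum ≈ 65.2593.

65.2593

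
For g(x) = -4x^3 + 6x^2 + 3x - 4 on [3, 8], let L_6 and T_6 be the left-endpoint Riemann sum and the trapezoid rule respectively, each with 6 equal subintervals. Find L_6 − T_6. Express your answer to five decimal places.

664.58333

L_6 ≈ -2352.6388889.
T_6 ≈ -3017.2222222.
L_6 − T_6 ≈ 664.58333.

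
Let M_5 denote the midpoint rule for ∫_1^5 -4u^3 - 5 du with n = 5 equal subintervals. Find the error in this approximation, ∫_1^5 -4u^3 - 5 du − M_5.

Exact integral: ∫_1^5 f(u) du = -644.
M_5 = -636.32.
Error = -644 − (-636.32) = -7.68.

-7.68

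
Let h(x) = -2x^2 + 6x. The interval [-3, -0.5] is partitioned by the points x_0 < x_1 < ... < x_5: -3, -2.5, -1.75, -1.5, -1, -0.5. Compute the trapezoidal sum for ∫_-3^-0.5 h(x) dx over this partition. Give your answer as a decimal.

-44.4375

Subinterval widths: 0.5, 0.75, 0.25, 0.5, 0.5.
h(-3) = -36, h(-2.5) = -27.5, h(-1.75) = -16.625, h(-1.5) = -13.5, h(-1) = -8, h(-0.5) = -3.5.
On each subinterval the trapezoid contributes (Δx_i/2)·[h(x_{i-1}) + h(x_i)].
Sum = -44.4375.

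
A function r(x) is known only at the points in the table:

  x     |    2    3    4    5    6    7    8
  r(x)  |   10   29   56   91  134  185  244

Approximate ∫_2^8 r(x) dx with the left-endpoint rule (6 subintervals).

Δx = 1.
Sum = 1·[10 + 29 + 56 + 91 + 134 + 185] = 505.

505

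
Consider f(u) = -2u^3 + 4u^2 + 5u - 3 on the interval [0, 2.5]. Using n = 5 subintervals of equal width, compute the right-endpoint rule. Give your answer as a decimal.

Δu = (2.5 − 0)/5 = 0.5.
Right endpoints: 0.5, 1, 1.5, 2, 2.5.
f(0.5) = 0.25, f(1) = 4, f(1.5) = 6.75, f(2) = 7, f(2.5) = 3.25.
Sum = Δu · [f(0.5) + f(1) + f(1.5) + f(2) + f(2.5)].
Sum = 10.625.

10.625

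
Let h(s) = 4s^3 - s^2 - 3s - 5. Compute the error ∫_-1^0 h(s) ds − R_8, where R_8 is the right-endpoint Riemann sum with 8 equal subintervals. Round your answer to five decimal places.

Exact integral: ∫_-1^0 h(s) ds ≈ -4.8333333.
R_8 = -4.7265625.
Error ≈ -4.8333333 − (-4.7265625) ≈ -0.10677.

-0.10677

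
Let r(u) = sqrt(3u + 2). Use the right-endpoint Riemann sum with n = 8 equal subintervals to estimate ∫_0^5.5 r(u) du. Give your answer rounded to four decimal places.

Δu = (5.5 − 0)/8 = 0.6875.
Right endpoints: 0.6875, 1.375, 2.0625, 2.75, 3.4375, 4.125, 4.8125, 5.5.
r(0.6875) ≈ 2.0156, r(1.375) ≈ 2.4749, r(2.0625) ≈ 2.8614, r(2.75) ≈ 3.2016, r(3.4375) ≈ 3.5089, r(4.125) ≈ 3.7914, r(4.8125) ≈ 4.0543, r(5.5) ≈ 4.3012.
Sum = Δu · [r(0.6875) + r(1.375) + r(2.0625) + ...].
Sum ≈ 18.0188.

18.0188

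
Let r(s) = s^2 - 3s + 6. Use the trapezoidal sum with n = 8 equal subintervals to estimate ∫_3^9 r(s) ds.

Δs = (9 − 3)/8 = 0.75.
r(3) = 6, r(3.75) = 8.8125, r(4.5) = 12.75, r(5.25) = 17.8125, r(6) = 24, r(6.75) = 31.3125, r(7.5) = 39.75, r(8.25) = 49.3125, r(9) = 60.
T_8 = (Δs/2)·[r(s_0) + 2r(s_1) + ... + 2r(s_{7}) + r(s_8)].
Sum = 162.5625.

162.5625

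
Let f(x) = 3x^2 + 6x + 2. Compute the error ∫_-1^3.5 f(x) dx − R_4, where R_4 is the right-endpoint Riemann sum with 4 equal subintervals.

-37.01953125

Exact integral: ∫_-1^3.5 f(x) dx = 86.625.
R_4 = 123.64453125.
Error = 86.625 − 123.64453125 = -37.01953125.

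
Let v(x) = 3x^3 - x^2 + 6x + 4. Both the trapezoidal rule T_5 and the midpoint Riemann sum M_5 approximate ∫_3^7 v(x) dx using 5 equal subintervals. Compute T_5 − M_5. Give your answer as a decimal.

T_5 = 1789.44.
M_5 = 1761.28.
T_5 − M_5 = 28.16.

28.16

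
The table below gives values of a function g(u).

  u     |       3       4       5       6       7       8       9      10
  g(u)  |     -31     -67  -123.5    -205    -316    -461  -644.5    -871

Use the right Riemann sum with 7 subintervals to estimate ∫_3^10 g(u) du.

Δu = 1.
Sum = 1·[(-67) + (-123.5) + (-205) + (-316) + (-461) + (-644.5) + (-871)] = -2688.

-2688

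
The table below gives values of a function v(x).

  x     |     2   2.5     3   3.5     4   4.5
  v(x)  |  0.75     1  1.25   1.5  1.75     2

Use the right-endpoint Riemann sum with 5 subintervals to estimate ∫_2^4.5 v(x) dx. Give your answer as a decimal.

Δx = 0.5.
Sum = 0.5·[1 + 1.25 + 1.5 + 1.75 + 2] = 3.75.

3.75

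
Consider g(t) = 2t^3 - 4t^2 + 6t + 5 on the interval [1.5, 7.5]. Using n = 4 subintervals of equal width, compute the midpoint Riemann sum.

1187.625

Δt = (7.5 − 1.5)/4 = 1.5.
Midpoints: 2.25, 3.75, 5.25, 6.75.
g(2.25) = 21.03125, g(3.75) = 76.71875, g(5.25) = 215.65625, g(6.75) = 478.34375.
Sum = Δt · [g(2.25) + g(3.75) + g(5.25) + g(6.75)].
Sum = 1187.625.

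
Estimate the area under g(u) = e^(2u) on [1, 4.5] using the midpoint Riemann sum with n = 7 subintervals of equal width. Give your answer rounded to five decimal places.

3883.97995

Δu = (4.5 − 1)/7 = 0.5.
Midpoints: 1.25, 1.75, 2.25, 2.75, 3.25, 3.75, 4.25.
g(1.25) ≈ 12.18249, g(1.75) ≈ 33.11545, g(2.25) ≈ 90.01713, g(2.75) ≈ 244.69193, g(3.25) ≈ 665.14163, g(3.75) ≈ 1808.04241, g(4.25) ≈ 4914.76884.
Sum = Δu · [g(1.25) + g(1.75) + g(2.25) + ...].
Sum ≈ 3883.97995.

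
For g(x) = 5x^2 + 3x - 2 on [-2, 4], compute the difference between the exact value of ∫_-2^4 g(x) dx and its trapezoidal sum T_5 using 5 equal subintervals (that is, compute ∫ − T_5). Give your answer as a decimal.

Exact integral: ∫_-2^4 g(x) dx = 126.
T_5 = 133.2.
Error = 126 − 133.2 = -7.2.

-7.2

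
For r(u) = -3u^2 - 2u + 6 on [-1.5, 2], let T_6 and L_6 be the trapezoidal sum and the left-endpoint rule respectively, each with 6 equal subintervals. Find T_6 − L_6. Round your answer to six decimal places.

T_6 ≈ 7.27951389.
L_6 ≈ 10.85243056.
T_6 − L_6 ≈ -3.572917.

-3.572917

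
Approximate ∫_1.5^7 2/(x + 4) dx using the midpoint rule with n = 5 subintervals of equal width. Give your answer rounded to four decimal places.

1.3838

Δx = (7 − 1.5)/5 = 1.1.
Midpoints: 2.05, 3.15, 4.25, 5.35, 6.45.
f(2.05) = 40/121, f(3.15) = 40/143, f(4.25) = 8/33, f(5.35) = 40/187, f(6.45) = 40/209.
Sum = Δx · [f(2.05) + f(3.15) + f(4.25) + f(5.35) + f(6.45)].
Sum ≈ 1.3838.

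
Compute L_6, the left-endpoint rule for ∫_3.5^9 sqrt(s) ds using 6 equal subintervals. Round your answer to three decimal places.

Δs = (9 − 3.5)/6 = 11/12.
Left endpoints: 3.5, 53/12, 16/3, 6.25, 43/6, 97/12.
f(3.5) ≈ 1.871, f(53/12) ≈ 2.102, f(16/3) ≈ 2.309, f(6.25) ≈ 2.500, f(43/6) ≈ 2.677, f(97/12) ≈ 2.843.
Sum = Δs · [f(3.5) + f(53/12) + f(16/3) + ...].
Sum ≈ 13.110.

13.110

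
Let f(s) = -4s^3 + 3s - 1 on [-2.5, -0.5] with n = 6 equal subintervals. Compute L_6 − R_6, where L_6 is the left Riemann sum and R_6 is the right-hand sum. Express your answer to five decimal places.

L_6 = 38.
R_6 ≈ 19.3333333.
L_6 − R_6 ≈ 18.66667.

18.66667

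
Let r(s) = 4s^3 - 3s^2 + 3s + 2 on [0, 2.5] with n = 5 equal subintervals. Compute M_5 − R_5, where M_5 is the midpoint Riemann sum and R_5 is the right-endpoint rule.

M_5 = 37.1875.
R_5 = 51.875.
M_5 − R_5 = -14.6875.

-14.6875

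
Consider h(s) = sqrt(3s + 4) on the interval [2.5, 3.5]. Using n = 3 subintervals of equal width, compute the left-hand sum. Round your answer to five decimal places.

3.53364

Δs = (3.5 − 2.5)/3 = 1/3.
Left endpoints: 2.5, 17/6, 19/6.
h(2.5) ≈ 3.39116, h(17/6) ≈ 3.53553, h(19/6) ≈ 3.67423.
Sum = Δs · [h(2.5) + h(17/6) + h(19/6)].
Sum ≈ 3.53364.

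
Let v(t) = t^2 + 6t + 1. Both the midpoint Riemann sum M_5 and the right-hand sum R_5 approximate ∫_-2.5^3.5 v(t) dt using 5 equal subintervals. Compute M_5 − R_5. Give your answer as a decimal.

-27.36

M_5 = 42.78.
R_5 = 70.14.
M_5 − R_5 = -27.36.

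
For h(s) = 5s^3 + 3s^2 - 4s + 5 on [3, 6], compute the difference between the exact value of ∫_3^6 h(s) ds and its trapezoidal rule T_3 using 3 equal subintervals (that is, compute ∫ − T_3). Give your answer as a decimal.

Exact integral: ∫_3^6 h(s) ds = 1668.75.
T_3 = 1704.
Error = 1668.75 − 1704 = -35.25.

-35.25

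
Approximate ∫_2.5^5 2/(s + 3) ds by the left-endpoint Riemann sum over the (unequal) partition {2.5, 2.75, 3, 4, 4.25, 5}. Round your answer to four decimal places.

0.7895

Subinterval widths: 0.25, 0.25, 1, 0.25, 0.75.
Left endpoints: 2.5, 2.75, 3, 4, 4.25.
f(2.5) = 4/11, f(2.75) = 8/23, f(3) = 1/3, f(4) = 2/7, f(4.25) = 8/29.
Sum = Σ Δs_i · f(s_i).
Sum ≈ 0.7895.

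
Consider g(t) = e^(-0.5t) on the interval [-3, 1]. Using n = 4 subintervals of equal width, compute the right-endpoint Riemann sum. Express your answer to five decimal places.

5.97353

Δt = (1 − (-3))/4 = 1.
Right endpoints: -2, -1, 0, 1.
g(-2) ≈ 2.71828, g(-1) ≈ 1.64872, g(0) ≈ 1.00000, g(1) ≈ 0.60653.
Sum = Δt · [g(-2) + g(-1) + g(0) + g(1)].
Sum ≈ 5.97353.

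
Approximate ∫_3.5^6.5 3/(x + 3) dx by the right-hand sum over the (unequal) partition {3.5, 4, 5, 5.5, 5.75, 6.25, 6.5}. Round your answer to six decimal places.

1.092580

Subinterval widths: 0.5, 1, 0.5, 0.25, 0.5, 0.25.
Right endpoints: 4, 5, 5.5, 5.75, 6.25, 6.5.
f(4) = 3/7, f(5) = 0.375, f(5.5) = 6/17, f(5.75) = 12/35, f(6.25) = 12/37, f(6.5) = 6/19.
Sum = Σ Δx_i · f(x_i).
Sum ≈ 1.092580.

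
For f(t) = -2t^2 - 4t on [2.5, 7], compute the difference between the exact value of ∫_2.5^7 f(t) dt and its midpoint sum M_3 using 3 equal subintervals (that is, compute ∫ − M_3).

-1.6875

Exact integral: ∫_2.5^7 f(t) dt = -303.75.
M_3 = -302.0625.
Error = -303.75 − (-302.0625) = -1.6875.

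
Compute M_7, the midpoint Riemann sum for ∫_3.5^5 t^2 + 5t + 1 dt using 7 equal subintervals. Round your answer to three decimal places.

Δt = (5 − 3.5)/7 = 3/14.
Midpoints: 101/28, 107/28, 113/28, 4.25, 125/28, 131/28, 137/28.
f(101/28) = 25125/784, f(107/28) = 27213/784, f(113/28) = 29373/784, f(4.25) = 40.3125, f(125/28) = 33909/784, f(131/28) = 36285/784, f(137/28) = 38733/784.
Sum = Δt · [f(101/28) + f(107/28) + f(113/28) + ...].
Sum ≈ 60.744.

60.744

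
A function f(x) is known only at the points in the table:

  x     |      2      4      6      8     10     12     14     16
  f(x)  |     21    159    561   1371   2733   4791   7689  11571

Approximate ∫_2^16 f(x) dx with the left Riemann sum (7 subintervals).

Δx = 2.
Sum = 2·[21 + 159 + 561 + 1371 + 2733 + 4791 + 7689] = 34650.

34650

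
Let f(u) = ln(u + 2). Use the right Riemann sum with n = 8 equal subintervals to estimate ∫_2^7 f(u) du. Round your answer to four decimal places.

Δu = (7 − 2)/8 = 0.625.
Right endpoints: 2.625, 3.25, 3.875, 4.5, 5.125, 5.75, 6.375, 7.
f(2.625) ≈ 1.5315, f(3.25) ≈ 1.6582, f(3.875) ≈ 1.7707, f(4.5) ≈ 1.8718, f(5.125) ≈ 1.9636, f(5.75) ≈ 2.0477, f(6.375) ≈ 2.1253, f(7) ≈ 2.1972.
Sum = Δu · [f(2.625) + f(3.25) + f(3.875) + ...].
Sum ≈ 9.4787.

9.4787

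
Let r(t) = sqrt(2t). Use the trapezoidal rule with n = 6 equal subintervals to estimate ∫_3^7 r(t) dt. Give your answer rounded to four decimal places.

12.5569

Δt = (7 − 3)/6 = 2/3.
r(3) ≈ 2.4495, r(11/3) ≈ 2.7080, r(13/3) ≈ 2.9439, r(5) ≈ 3.1623, r(17/3) ≈ 3.3665, r(19/3) ≈ 3.5590, r(7) ≈ 3.7417.
T_6 = (Δt/2)·[r(t_0) + 2r(t_1) + ... + 2r(t_{5}) + r(t_6)].
Sum ≈ 12.5569.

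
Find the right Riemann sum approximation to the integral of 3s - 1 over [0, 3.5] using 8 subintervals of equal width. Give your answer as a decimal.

17.171875

Δs = (3.5 − 0)/8 = 0.4375.
Right endpoints: 0.4375, 0.875, 1.3125, 1.75, 2.1875, 2.625, 3.0625, 3.5.
f(0.4375) = 0.3125, f(0.875) = 1.625, f(1.3125) = 2.9375, f(1.75) = 4.25, f(2.1875) = 5.5625, f(2.625) = 6.875, f(3.0625) = 8.1875, f(3.5) = 9.5.
Sum = Δs · [f(0.4375) + f(0.875) + f(1.3125) + ...].
Sum = 17.171875.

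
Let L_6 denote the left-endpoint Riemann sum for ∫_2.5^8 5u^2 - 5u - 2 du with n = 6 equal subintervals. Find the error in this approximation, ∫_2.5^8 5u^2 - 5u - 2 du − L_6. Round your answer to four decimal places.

115.8883

Exact integral: ∫_2.5^8 f(u) du ≈ 671.916667.
L_6 ≈ 556.028356.
Error ≈ 671.916667 − 556.028356 ≈ 115.8883.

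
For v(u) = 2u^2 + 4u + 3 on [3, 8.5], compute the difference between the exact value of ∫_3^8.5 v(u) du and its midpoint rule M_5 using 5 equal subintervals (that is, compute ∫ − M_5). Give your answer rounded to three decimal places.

1.109

Exact integral: ∫_3^8.5 v(u) du ≈ 534.41667.
M_5 = 533.3075.
Error ≈ 534.41667 − 533.3075 ≈ 1.109.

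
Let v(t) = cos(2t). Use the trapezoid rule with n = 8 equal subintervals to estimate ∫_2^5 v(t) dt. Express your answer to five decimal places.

0.10136

Δt = (5 − 2)/8 = 0.375.
v(2) ≈ -0.65364, v(2.375) ≈ 0.03760, v(2.75) ≈ 0.70867, v(3.125) ≈ 0.99945, v(3.5) ≈ 0.75390, v(3.875) ≈ 0.10379, v(4.25) ≈ -0.60201, v(4.625) ≈ -0.98477, v(5) ≈ -0.83907.
T_8 = (Δt/2)·[v(t_0) + 2v(t_1) + ... + 2v(t_{7}) + v(t_8)].
Sum ≈ 0.10136.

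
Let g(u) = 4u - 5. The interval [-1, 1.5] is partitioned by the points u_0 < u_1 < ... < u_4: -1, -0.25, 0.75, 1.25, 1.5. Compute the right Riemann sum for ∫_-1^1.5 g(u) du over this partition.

-6.25

Subinterval widths: 0.75, 1, 0.5, 0.25.
Right endpoints: -0.25, 0.75, 1.25, 1.5.
g(-0.25) = -6, g(0.75) = -2, g(1.25) = 0, g(1.5) = 1.
Sum = Σ Δu_i · g(u_i).
Sum = -6.25.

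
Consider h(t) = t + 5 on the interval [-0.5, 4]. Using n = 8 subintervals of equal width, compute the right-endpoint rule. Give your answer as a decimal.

Δt = (4 − (-0.5))/8 = 0.5625.
Right endpoints: 0.0625, 0.625, 1.1875, 1.75, 2.3125, 2.875, 3.4375, 4.
h(0.0625) = 5.0625, h(0.625) = 5.625, h(1.1875) = 6.1875, h(1.75) = 6.75, h(2.3125) = 7.3125, h(2.875) = 7.875, h(3.4375) = 8.4375, h(4) = 9.
Sum = Δt · [h(0.0625) + h(0.625) + h(1.1875) + ...].
Sum = 31.640625.

31.640625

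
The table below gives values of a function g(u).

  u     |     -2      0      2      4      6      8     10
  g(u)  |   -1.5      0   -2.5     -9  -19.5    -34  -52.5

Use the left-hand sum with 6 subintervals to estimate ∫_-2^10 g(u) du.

-133

Δu = 2.
Sum = 2·[(-1.5) + 0 + (-2.5) + (-9) + (-19.5) + (-34)] = -133.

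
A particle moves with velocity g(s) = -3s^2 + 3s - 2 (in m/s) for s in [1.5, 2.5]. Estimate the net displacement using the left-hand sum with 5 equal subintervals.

-7.37

Δs = (2.5 − 1.5)/5 = 0.2.
Left endpoints: 1.5, 1.7, 1.9, 2.1, 2.3.
g(1.5) = -4.25, g(1.7) = -5.57, g(1.9) = -7.13, g(2.1) = -8.93, g(2.3) = -10.97.
Sum = Δs · [g(1.5) + g(1.7) + g(1.9) + g(2.1) + g(2.3)].
Sum = -7.37.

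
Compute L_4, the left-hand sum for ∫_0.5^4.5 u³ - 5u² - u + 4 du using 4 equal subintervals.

Δu = (4.5 − 0.5)/4 = 1.
Left endpoints: 0.5, 1.5, 2.5, 3.5.
f(0.5) = 2.375, f(1.5) = -5.375, f(2.5) = -14.125, f(3.5) = -17.875.
Sum = Δu · [f(0.5) + f(1.5) + f(2.5) + f(3.5)].
Sum = -35.

-35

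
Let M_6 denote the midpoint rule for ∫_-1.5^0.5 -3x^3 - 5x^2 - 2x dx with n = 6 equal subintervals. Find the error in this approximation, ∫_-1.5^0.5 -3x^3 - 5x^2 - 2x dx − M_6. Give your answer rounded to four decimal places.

-0.0093

Exact integral: ∫_-1.5^0.5 f(x) dx ≈ -0.083333.
M_6 ≈ -0.074074.
Error ≈ -0.083333 − (-0.074074) ≈ -0.0093.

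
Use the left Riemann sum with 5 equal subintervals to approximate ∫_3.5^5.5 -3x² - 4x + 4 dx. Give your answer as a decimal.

Δx = (5.5 − 3.5)/5 = 0.4.
Left endpoints: 3.5, 3.9, 4.3, 4.7, 5.1.
f(3.5) = -46.75, f(3.9) = -57.23, f(4.3) = -68.67, f(4.7) = -81.07, f(5.1) = -94.43.
Sum = Δx · [f(3.5) + f(3.9) + f(4.3) + f(4.7) + f(5.1)].
Sum = -139.26.

-139.26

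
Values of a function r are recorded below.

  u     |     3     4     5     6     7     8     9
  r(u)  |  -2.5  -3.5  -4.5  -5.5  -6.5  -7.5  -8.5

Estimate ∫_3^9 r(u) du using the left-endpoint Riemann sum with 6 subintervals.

-30

Δu = 1.
Sum = 1·[(-2.5) + (-3.5) + (-4.5) + (-5.5) + (-6.5) + (-7.5)] = -30.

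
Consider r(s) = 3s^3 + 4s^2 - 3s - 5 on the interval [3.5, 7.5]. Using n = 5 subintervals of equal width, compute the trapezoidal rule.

2702.66

Δs = (7.5 − 3.5)/5 = 0.8.
r(3.5) = 162.125, r(4.3) = 294.581, r(5.1) = 481.693, r(5.9) = 732.677, r(6.7) = 1056.749, r(7.5) = 1463.125.
T_5 = (Δs/2)·[r(s_0) + 2r(s_1) + ... + 2r(s_{4}) + r(s_5)].
Sum = 2702.66.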